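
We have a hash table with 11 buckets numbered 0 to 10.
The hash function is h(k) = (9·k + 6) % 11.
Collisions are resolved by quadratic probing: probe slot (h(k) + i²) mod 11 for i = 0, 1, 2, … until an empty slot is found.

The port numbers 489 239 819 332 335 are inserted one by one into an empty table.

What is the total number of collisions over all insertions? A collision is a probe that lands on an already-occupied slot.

Insert 489: h=7, slot 7 empty → index 7.
Insert 239: h=1, slot 1 empty → index 1.
Insert 819: h=7, slot 7 occupied → index 8.
Insert 332: h=2, slot 2 empty → index 2.
Insert 335: h=7, slots 7,8 occupied → index 0.
Table: [335, 239, 332, —, —, —, —, 489, 819, —, —]

3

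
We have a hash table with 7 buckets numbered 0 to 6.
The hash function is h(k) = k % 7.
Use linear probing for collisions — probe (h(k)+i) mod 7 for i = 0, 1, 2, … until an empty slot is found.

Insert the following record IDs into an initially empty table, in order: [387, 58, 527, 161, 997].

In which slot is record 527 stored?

387 hashes to 2; slot 2 is free → place at 2.
58 hashes to 2; 2 taken → place at 3.
527 hashes to 2; 2,3 taken → place at 4.
161 hashes to 0; slot 0 is free → place at 0.
997 hashes to 3; 3,4 taken → place at 5.
Table: [161, ., 387, 58, 527, 997, .]

4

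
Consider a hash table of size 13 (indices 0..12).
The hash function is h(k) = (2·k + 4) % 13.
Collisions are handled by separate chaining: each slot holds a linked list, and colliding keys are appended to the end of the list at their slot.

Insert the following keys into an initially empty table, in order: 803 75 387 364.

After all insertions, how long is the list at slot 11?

Insert 803: h=11, bucket 11 empty -> new chain.
Insert 75: h=11, bucket 11 nonempty -> append to chain.
Insert 387: h=11, bucket 11 nonempty -> append to chain.
Insert 364: h=4, bucket 4 empty -> new chain.
Final buckets:
0: -
1: -
2: -
3: -
4: 364
5: -
6: -
7: -
8: -
9: -
10: -
11: 803 -> 75 -> 387
12: -

3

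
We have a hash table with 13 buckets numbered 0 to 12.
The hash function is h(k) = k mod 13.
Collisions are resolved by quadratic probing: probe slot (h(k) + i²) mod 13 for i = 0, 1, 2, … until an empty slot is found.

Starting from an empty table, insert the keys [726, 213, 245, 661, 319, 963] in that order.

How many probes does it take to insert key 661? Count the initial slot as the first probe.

726: h=11 → slot 11
213: h=5 → slot 5
245: h=11, probe 11,12 → slot 12
661: h=11, probe 11,12,2 → slot 2
319: h=7 → slot 7
963: h=1 → slot 1
Table: [_, 963, 661, _, _, 213, _, 319, _, _, _, 726, 245]

3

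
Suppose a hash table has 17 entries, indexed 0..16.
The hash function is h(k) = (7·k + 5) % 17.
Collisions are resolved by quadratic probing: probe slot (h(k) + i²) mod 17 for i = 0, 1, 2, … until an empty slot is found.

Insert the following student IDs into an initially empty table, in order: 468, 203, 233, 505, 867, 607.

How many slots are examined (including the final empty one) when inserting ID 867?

468: h=0 => slot 0
203: h=15 => slot 15
233: h=4 => slot 4
505: h=4, probe 4,5 => slot 5
867: h=5, probe 5,6 => slot 6
607: h=4, probe 4,5,8 => slot 8
Table: [468, ∅, ∅, ∅, 233, 505, 867, ∅, 607, ∅, ∅, ∅, ∅, ∅, ∅, 203, ∅]

2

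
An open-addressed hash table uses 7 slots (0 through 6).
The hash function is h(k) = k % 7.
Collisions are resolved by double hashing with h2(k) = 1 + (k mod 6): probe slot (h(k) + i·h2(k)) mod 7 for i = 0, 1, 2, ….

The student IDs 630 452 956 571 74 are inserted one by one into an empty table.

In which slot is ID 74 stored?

2

630 hashes to 0; slot 0 is free → place at 0.
452 hashes to 4; slot 4 is free → place at 4.
956 hashes to 4, h2=3; 4,0 taken → place at 3.
571 hashes to 4, h2=2; 4 taken → place at 6.
74 hashes to 4, h2=3; 4,0,3,6 taken → place at 2.
Table: [630, -, 74, 956, 452, -, 571]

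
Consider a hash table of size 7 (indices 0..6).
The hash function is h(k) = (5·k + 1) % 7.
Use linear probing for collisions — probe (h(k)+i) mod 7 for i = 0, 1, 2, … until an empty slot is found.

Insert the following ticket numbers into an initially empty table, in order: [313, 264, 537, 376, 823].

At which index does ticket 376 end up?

313 hashes to 5; slot 5 is free → place at 5.
264 hashes to 5; 5 taken → place at 6.
537 hashes to 5; 5,6 taken → place at 0.
376 hashes to 5; 5,6,0 taken → place at 1.
823 hashes to 0; 0,1 taken → place at 2.
Table: [537, 376, 823, ∅, ∅, 313, 264]

1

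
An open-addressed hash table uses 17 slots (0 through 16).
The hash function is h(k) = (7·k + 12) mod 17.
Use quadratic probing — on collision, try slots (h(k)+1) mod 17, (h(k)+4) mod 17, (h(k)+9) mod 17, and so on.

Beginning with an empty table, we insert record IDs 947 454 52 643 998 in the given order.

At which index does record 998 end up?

15

947 hashes to 11; slot 11 is free => place at 11.
454 hashes to 11; 11 taken => place at 12.
52 hashes to 2; slot 2 is free => place at 2.
643 hashes to 8; slot 8 is free => place at 8.
998 hashes to 11; 11,12 taken => place at 15.
Table: [., ., 52, ., ., ., ., ., 643, ., ., 947, 454, ., ., 998, .]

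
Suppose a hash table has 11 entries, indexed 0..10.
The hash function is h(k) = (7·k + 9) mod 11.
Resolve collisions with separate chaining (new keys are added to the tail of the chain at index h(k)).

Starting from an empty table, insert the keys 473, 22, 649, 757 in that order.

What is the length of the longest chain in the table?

3

Insert 473: h=9, bucket 9 empty -> new chain.
Insert 22: h=9, bucket 9 nonempty -> append to chain.
Insert 649: h=9, bucket 9 nonempty -> append to chain.
Insert 757: h=6, bucket 6 empty -> new chain.
Final buckets:
0: —
1: —
2: —
3: —
4: —
5: —
6: 757
7: —
8: —
9: 473 -> 22 -> 649
10: —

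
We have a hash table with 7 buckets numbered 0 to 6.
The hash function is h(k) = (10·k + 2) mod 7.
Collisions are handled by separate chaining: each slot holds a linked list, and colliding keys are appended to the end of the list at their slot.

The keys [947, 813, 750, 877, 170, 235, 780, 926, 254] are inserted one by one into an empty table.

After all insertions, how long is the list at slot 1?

5

Insert 947: h=1, bucket 1 empty -> new chain.
Insert 813: h=5, bucket 5 empty -> new chain.
Insert 750: h=5, bucket 5 nonempty -> append to chain.
Insert 877: h=1, bucket 1 nonempty -> append to chain.
Insert 170: h=1, bucket 1 nonempty -> append to chain.
Insert 235: h=0, bucket 0 empty -> new chain.
Insert 780: h=4, bucket 4 empty -> new chain.
Insert 926: h=1, bucket 1 nonempty -> append to chain.
Insert 254: h=1, bucket 1 nonempty -> append to chain.
Final buckets:
0: 235
1: 947 -> 877 -> 170 -> 926 -> 254
2: _
3: _
4: 780
5: 813 -> 750
6: _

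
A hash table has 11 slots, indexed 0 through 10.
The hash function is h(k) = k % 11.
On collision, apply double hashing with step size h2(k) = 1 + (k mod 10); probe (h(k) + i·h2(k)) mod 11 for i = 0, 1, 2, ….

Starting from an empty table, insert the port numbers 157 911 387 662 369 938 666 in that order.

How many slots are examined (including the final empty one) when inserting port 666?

157 hashes to 3; slot 3 is free -> place at 3.
911 hashes to 9; slot 9 is free -> place at 9.
387 hashes to 2; slot 2 is free -> place at 2.
662 hashes to 2, h2=3; 2 taken -> place at 5.
369 hashes to 6; slot 6 is free -> place at 6.
938 hashes to 3, h2=9; 3 taken -> place at 1.
666 hashes to 6, h2=7; 6,2,9,5,1 taken -> place at 8.
Table: [., 938, 387, 157, ., 662, 369, ., 666, 911, .]

6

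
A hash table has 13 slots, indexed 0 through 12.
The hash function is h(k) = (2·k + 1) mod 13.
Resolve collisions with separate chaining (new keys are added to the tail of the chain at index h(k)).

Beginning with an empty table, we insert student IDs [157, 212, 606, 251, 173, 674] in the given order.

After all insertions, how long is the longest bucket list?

Insert 157: h=3, bucket 3 empty -> new chain.
Insert 212: h=9, bucket 9 empty -> new chain.
Insert 606: h=4, bucket 4 empty -> new chain.
Insert 251: h=9, bucket 9 nonempty -> append to chain.
Insert 173: h=9, bucket 9 nonempty -> append to chain.
Insert 674: h=10, bucket 10 empty -> new chain.
Final buckets:
0: —
1: —
2: —
3: 157
4: 606
5: —
6: —
7: —
8: —
9: 212 -> 251 -> 173
10: 674
11: —
12: —

3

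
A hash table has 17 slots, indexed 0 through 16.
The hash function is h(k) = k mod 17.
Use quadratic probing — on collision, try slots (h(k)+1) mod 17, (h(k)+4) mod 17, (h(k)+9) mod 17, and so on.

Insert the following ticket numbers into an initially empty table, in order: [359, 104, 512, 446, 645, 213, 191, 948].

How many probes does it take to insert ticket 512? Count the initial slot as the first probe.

359: h=2 → slot 2
104: h=2, probe 2,3 → slot 3
512: h=2, probe 2,3,6 → slot 6
446: h=4 → slot 4
645: h=16 → slot 16
213: h=9 → slot 9
191: h=4, probe 4,5 → slot 5
948: h=13 → slot 13
Table: [_, _, 359, 104, 446, 191, 512, _, _, 213, _, _, _, 948, _, _, 645]

3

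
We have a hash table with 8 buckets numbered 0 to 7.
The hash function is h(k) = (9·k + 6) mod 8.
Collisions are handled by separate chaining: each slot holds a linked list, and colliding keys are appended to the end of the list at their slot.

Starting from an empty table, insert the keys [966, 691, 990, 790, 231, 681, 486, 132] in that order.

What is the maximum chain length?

4

966 → bucket 4
691 → bucket 1
990 → bucket 4 (collision)
790 → bucket 4 (collision)
231 → bucket 5
681 → bucket 7
486 → bucket 4 (collision)
132 → bucket 2
Final buckets:
0: _
1: 691
2: 132
3: _
4: 966 -> 990 -> 790 -> 486
5: 231
6: _
7: 681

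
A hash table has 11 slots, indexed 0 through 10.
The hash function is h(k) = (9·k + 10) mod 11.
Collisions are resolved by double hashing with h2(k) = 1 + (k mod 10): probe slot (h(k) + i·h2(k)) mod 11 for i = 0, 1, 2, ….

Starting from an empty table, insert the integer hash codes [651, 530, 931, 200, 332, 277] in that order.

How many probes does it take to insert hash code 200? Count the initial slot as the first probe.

Insert 651: h=6, slot 6 empty → index 6.
Insert 530: h=6, h2=1, slot 6 occupied → index 7.
Insert 931: h=7, h2=2, slot 7 occupied → index 9.
Insert 200: h=6, h2=1, slots 6,7 occupied → index 8.
Insert 332: h=6, h2=3, slots 6,9 occupied → index 1.
Insert 277: h=6, h2=8, slot 6 occupied → index 3.
Table: [-, 332, -, 277, -, -, 651, 530, 200, 931, -]

3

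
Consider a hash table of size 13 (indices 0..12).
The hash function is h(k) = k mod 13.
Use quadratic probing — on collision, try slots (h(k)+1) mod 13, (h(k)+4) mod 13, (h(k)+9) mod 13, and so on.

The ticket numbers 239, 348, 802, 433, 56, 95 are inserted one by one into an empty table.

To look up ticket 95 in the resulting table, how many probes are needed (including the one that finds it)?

Insert 239: h=5, slot 5 empty → index 5.
Insert 348: h=10, slot 10 empty → index 10.
Insert 802: h=9, slot 9 empty → index 9.
Insert 433: h=4, slot 4 empty → index 4.
Insert 56: h=4, slots 4,5 occupied → index 8.
Insert 95: h=4, slots 4,5,8 occupied → index 0.
Table: [95, _, _, _, 433, 239, _, _, 56, 802, 348, _, _]
Lookup 95: h=4, probe 4,5,8,0 → found at 0.

4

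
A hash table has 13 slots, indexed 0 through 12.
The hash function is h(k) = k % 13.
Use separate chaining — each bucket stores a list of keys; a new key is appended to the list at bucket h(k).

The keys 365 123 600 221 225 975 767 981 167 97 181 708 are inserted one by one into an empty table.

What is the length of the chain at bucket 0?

3

365 → bucket 1
123 → bucket 6
600 → bucket 2
221 → bucket 0
225 → bucket 4
975 → bucket 0 (collision)
767 → bucket 0 (collision)
981 → bucket 6 (collision)
167 → bucket 11
97 → bucket 6 (collision)
181 → bucket 12
708 → bucket 6 (collision)
Final buckets:
0: 221 -> 975 -> 767
1: 365
2: 600
3: -
4: 225
5: -
6: 123 -> 981 -> 97 -> 708
7: -
8: -
9: -
10: -
11: 167
12: 181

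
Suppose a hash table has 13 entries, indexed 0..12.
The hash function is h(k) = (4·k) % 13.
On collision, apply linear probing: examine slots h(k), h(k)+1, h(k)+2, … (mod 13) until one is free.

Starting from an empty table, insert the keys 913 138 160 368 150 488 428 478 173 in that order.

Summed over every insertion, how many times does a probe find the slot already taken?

913 hashes to 12; slot 12 is free => place at 12.
138 hashes to 6; slot 6 is free => place at 6.
160 hashes to 3; slot 3 is free => place at 3.
368 hashes to 3; 3 taken => place at 4.
150 hashes to 2; slot 2 is free => place at 2.
488 hashes to 2; 2,3,4 taken => place at 5.
428 hashes to 9; slot 9 is free => place at 9.
478 hashes to 1; slot 1 is free => place at 1.
173 hashes to 3; 3,4,5,6 taken => place at 7.
Table: [., 478, 150, 160, 368, 488, 138, 173, ., 428, ., ., 913]

8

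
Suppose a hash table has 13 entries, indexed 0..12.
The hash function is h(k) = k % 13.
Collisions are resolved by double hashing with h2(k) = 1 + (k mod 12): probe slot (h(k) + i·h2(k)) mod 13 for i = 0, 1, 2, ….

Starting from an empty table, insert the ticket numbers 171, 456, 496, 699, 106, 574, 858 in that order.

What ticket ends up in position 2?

171: h=2 → slot 2
456: h=1 → slot 1
496: h=2, h2=5, probe 2,7 → slot 7
699: h=10 → slot 10
106: h=2, h2=11, probe 2,0 → slot 0
574: h=2, h2=11, probe 2,0,11 → slot 11
858: h=0, h2=7, probe 0,7,1,8 → slot 8
Table: [106, 456, 171, ., ., ., ., 496, 858, ., 699, 574, .]

171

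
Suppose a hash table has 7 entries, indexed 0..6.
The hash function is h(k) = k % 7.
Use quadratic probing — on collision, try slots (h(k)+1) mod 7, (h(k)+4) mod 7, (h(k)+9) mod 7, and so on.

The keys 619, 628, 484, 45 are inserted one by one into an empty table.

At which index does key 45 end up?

4

Insert 619: h=3, slot 3 empty => index 3.
Insert 628: h=5, slot 5 empty => index 5.
Insert 484: h=1, slot 1 empty => index 1.
Insert 45: h=3, slot 3 occupied => index 4.
Table: [., 484, ., 619, 45, 628, .]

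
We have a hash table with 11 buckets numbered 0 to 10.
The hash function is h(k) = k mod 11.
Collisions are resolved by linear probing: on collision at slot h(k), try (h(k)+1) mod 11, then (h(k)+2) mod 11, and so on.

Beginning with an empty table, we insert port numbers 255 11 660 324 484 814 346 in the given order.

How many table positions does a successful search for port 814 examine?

Insert 255: h=2, slot 2 empty => index 2.
Insert 11: h=0, slot 0 empty => index 0.
Insert 660: h=0, slot 0 occupied => index 1.
Insert 324: h=5, slot 5 empty => index 5.
Insert 484: h=0, slots 0,1,2 occupied => index 3.
Insert 814: h=0, slots 0,1,2,3 occupied => index 4.
Insert 346: h=5, slot 5 occupied => index 6.
Table: [11, 660, 255, 484, 814, 324, 346, -, -, -, -]
Lookup 814: h=0, probe 0,1,2,3,4 → found at 4.

5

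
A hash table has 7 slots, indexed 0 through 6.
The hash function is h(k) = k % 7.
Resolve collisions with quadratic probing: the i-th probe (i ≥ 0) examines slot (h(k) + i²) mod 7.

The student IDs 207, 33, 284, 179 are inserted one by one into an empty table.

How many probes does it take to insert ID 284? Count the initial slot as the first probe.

3

207 hashes to 4; slot 4 is free → place at 4.
33 hashes to 5; slot 5 is free → place at 5.
284 hashes to 4; 4,5 taken → place at 1.
179 hashes to 4; 4,5,1 taken → place at 6.
Table: [., 284, ., ., 207, 33, 179]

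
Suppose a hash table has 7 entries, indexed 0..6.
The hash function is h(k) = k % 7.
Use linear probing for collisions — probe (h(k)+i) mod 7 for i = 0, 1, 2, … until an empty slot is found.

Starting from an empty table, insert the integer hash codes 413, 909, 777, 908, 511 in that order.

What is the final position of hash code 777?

1

413 hashes to 0; slot 0 is free -> place at 0.
909 hashes to 6; slot 6 is free -> place at 6.
777 hashes to 0; 0 taken -> place at 1.
908 hashes to 5; slot 5 is free -> place at 5.
511 hashes to 0; 0,1 taken -> place at 2.
Table: [413, 777, 511, —, —, 908, 909]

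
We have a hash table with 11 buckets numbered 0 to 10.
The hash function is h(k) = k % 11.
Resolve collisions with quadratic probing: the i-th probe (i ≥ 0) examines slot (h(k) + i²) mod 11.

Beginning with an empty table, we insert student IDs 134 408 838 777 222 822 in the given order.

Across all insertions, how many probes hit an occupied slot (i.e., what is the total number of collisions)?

3

134: h=2 → slot 2
408: h=1 → slot 1
838: h=2, probe 2,3 → slot 3
777: h=7 → slot 7
222: h=2, probe 2,3,6 → slot 6
822: h=8 → slot 8
Table: [., 408, 134, 838, ., ., 222, 777, 822, ., .]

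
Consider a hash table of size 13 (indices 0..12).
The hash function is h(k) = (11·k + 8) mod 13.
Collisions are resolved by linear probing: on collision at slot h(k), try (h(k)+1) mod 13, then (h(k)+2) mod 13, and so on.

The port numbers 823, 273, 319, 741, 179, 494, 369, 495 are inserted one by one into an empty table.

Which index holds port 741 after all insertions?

Insert 823: h=0, slot 0 empty => index 0.
Insert 273: h=8, slot 8 empty => index 8.
Insert 319: h=7, slot 7 empty => index 7.
Insert 741: h=8, slot 8 occupied => index 9.
Insert 179: h=1, slot 1 empty => index 1.
Insert 494: h=8, slots 8,9 occupied => index 10.
Insert 369: h=11, slot 11 empty => index 11.
Insert 495: h=6, slot 6 empty => index 6.
Table: [823, 179, ∅, ∅, ∅, ∅, 495, 319, 273, 741, 494, 369, ∅]

9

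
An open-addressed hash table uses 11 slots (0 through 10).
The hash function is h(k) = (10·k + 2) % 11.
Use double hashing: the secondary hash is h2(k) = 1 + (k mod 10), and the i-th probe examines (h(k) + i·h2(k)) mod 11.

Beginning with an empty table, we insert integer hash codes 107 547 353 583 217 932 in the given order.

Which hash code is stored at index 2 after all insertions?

547

107: h=5 => slot 5
547: h=5, h2=8, probe 5,2 => slot 2
353: h=1 => slot 1
583: h=2, h2=4, probe 2,6 => slot 6
217: h=5, h2=8, probe 5,2,10 => slot 10
932: h=5, h2=3, probe 5,8 => slot 8
Table: [., 353, 547, ., ., 107, 583, ., 932, ., 217]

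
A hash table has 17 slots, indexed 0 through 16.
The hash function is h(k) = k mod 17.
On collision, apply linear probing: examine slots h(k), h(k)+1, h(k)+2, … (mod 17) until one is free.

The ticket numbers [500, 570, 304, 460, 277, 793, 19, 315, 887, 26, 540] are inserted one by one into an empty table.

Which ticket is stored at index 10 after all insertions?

500: h=7 → slot 7
570: h=9 → slot 9
304: h=15 → slot 15
460: h=1 → slot 1
277: h=5 → slot 5
793: h=11 → slot 11
19: h=2 → slot 2
315: h=9, probe 9,10 → slot 10
887: h=3 → slot 3
26: h=9, probe 9,10,11,12 → slot 12
540: h=13 → slot 13
Table: [—, 460, 19, 887, —, 277, —, 500, —, 570, 315, 793, 26, 540, —, 304, —]

315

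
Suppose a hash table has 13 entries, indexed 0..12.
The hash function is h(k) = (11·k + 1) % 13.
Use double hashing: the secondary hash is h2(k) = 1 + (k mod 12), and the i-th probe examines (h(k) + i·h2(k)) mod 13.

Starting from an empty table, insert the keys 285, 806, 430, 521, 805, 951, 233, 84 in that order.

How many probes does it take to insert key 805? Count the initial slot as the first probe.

3

285: h=3 -> slot 3
806: h=1 -> slot 1
430: h=12 -> slot 12
521: h=12, h2=6, probe 12,5 -> slot 5
805: h=3, h2=2, probe 3,5,7 -> slot 7
951: h=10 -> slot 10
233: h=3, h2=6, probe 3,9 -> slot 9
84: h=2 -> slot 2
Table: [_, 806, 84, 285, _, 521, _, 805, _, 233, 951, _, 430]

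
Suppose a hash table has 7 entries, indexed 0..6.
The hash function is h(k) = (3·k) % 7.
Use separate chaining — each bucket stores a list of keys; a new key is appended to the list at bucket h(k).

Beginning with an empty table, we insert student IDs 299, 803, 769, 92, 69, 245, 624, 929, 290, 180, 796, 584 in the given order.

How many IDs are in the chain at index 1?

5

Insert 299: h=1, bucket 1 empty → new chain.
Insert 803: h=1, bucket 1 nonempty → append to chain.
Insert 769: h=4, bucket 4 empty → new chain.
Insert 92: h=3, bucket 3 empty → new chain.
Insert 69: h=4, bucket 4 nonempty → append to chain.
Insert 245: h=0, bucket 0 empty → new chain.
Insert 624: h=3, bucket 3 nonempty → append to chain.
Insert 929: h=1, bucket 1 nonempty → append to chain.
Insert 290: h=2, bucket 2 empty → new chain.
Insert 180: h=1, bucket 1 nonempty → append to chain.
Insert 796: h=1, bucket 1 nonempty → append to chain.
Insert 584: h=2, bucket 2 nonempty → append to chain.
Final buckets:
0: 245
1: 299 -> 803 -> 929 -> 180 -> 796
2: 290 -> 584
3: 92 -> 624
4: 769 -> 69
5: .
6: .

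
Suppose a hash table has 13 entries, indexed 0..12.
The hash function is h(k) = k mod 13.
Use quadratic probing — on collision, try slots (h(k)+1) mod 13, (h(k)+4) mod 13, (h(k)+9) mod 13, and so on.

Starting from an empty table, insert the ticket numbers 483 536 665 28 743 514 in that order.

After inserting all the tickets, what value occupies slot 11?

28

483 hashes to 2; slot 2 is free => place at 2.
536 hashes to 3; slot 3 is free => place at 3.
665 hashes to 2; 2,3 taken => place at 6.
28 hashes to 2; 2,3,6 taken => place at 11.
743 hashes to 2; 2,3,6,11 taken => place at 5.
514 hashes to 7; slot 7 is free => place at 7.
Table: [—, —, 483, 536, —, 743, 665, 514, —, —, —, 28, —]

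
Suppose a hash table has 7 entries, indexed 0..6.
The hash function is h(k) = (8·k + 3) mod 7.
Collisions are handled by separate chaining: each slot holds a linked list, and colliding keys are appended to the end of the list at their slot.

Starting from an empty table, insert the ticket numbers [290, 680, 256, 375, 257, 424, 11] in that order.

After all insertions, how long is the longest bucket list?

4

Insert 290: h=6, bucket 6 empty -> new chain.
Insert 680: h=4, bucket 4 empty -> new chain.
Insert 256: h=0, bucket 0 empty -> new chain.
Insert 375: h=0, bucket 0 nonempty -> append to chain.
Insert 257: h=1, bucket 1 empty -> new chain.
Insert 424: h=0, bucket 0 nonempty -> append to chain.
Insert 11: h=0, bucket 0 nonempty -> append to chain.
Final buckets:
0: 256 -> 375 -> 424 -> 11
1: 257
2: _
3: _
4: 680
5: _
6: 290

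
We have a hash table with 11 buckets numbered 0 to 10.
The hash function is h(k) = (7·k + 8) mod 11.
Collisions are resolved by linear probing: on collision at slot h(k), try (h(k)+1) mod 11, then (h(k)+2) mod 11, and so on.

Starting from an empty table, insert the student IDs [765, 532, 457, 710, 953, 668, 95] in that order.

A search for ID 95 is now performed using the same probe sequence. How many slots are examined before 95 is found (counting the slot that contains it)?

765: h=6 -> slot 6
532: h=3 -> slot 3
457: h=6, probe 6,7 -> slot 7
710: h=6, probe 6,7,8 -> slot 8
953: h=2 -> slot 2
668: h=9 -> slot 9
95: h=2, probe 2,3,4 -> slot 4
Table: [., ., 953, 532, 95, ., 765, 457, 710, 668, .]
Lookup 95: h=2, probe 2,3,4 → found at 4.

3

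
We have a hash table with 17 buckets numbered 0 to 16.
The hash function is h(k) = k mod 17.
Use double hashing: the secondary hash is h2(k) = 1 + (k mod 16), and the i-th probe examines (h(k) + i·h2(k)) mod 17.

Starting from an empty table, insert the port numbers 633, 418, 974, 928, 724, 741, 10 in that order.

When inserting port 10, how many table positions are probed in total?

4

Insert 633: h=4, slot 4 empty => index 4.
Insert 418: h=10, slot 10 empty => index 10.
Insert 974: h=5, slot 5 empty => index 5.
Insert 928: h=10, h2=1, slot 10 occupied => index 11.
Insert 724: h=10, h2=5, slot 10 occupied => index 15.
Insert 741: h=10, h2=6, slot 10 occupied => index 16.
Insert 10: h=10, h2=11, slots 10,4,15 occupied => index 9.
Table: [∅, ∅, ∅, ∅, 633, 974, ∅, ∅, ∅, 10, 418, 928, ∅, ∅, ∅, 724, 741]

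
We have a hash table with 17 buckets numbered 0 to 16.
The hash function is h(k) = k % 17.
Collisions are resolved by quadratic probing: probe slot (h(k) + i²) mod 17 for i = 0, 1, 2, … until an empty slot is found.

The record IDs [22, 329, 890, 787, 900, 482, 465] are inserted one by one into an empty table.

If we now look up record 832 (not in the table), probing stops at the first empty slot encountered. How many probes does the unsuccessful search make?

22 hashes to 5; slot 5 is free → place at 5.
329 hashes to 6; slot 6 is free → place at 6.
890 hashes to 6; 6 taken → place at 7.
787 hashes to 5; 5,6 taken → place at 9.
900 hashes to 16; slot 16 is free → place at 16.
482 hashes to 6; 6,7 taken → place at 10.
465 hashes to 6; 6,7,10 taken → place at 15.
Table: [., ., ., ., ., 22, 329, 890, ., 787, 482, ., ., ., ., 465, 900]
Lookup 832: h=16, probe 16,0 → slot 0 empty, not found.

2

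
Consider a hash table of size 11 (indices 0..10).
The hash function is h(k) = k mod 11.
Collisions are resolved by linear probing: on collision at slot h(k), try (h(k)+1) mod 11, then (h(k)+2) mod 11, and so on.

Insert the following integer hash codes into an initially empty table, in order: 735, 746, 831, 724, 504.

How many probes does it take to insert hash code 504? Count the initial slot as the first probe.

4

735: h=9 => slot 9
746: h=9, probe 9,10 => slot 10
831: h=6 => slot 6
724: h=9, probe 9,10,0 => slot 0
504: h=9, probe 9,10,0,1 => slot 1
Table: [724, 504, -, -, -, -, 831, -, -, 735, 746]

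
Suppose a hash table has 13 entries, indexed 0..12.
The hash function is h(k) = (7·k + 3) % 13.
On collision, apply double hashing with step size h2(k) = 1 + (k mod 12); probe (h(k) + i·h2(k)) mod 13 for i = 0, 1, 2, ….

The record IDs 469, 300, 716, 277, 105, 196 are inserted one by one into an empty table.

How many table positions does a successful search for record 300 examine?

469 hashes to 10; slot 10 is free → place at 10.
300 hashes to 10, h2=1; 10 taken → place at 11.
716 hashes to 10, h2=9; 10 taken → place at 6.
277 hashes to 5; slot 5 is free → place at 5.
105 hashes to 10, h2=10; 10 taken → place at 7.
196 hashes to 10, h2=5; 10 taken → place at 2.
Table: [—, —, 196, —, —, 277, 716, 105, —, —, 469, 300, —]
Lookup 300: h=10, h2=1, probe 10,11 → found at 11.

2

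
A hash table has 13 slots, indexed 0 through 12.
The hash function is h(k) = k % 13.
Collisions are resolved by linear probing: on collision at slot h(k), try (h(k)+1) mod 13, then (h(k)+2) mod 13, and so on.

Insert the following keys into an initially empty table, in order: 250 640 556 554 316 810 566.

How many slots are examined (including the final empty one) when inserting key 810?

3

Insert 250: h=3, slot 3 empty => index 3.
Insert 640: h=3, slot 3 occupied => index 4.
Insert 556: h=10, slot 10 empty => index 10.
Insert 554: h=8, slot 8 empty => index 8.
Insert 316: h=4, slot 4 occupied => index 5.
Insert 810: h=4, slots 4,5 occupied => index 6.
Insert 566: h=7, slot 7 empty => index 7.
Table: [., ., ., 250, 640, 316, 810, 566, 554, ., 556, ., .]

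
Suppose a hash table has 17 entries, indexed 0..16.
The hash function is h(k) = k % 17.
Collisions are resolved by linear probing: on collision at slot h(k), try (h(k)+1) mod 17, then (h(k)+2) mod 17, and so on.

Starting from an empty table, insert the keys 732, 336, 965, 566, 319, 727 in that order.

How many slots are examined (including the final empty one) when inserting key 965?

732: h=1 -> slot 1
336: h=13 -> slot 13
965: h=13, probe 13,14 -> slot 14
566: h=5 -> slot 5
319: h=13, probe 13,14,15 -> slot 15
727: h=13, probe 13,14,15,16 -> slot 16
Table: [—, 732, —, —, —, 566, —, —, —, —, —, —, —, 336, 965, 319, 727]

2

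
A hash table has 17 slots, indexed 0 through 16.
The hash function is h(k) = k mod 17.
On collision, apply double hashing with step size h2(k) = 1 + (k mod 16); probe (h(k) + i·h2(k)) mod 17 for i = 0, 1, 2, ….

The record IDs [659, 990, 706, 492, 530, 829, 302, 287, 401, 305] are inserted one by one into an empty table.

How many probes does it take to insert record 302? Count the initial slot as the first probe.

2

Insert 659: h=13, slot 13 empty → index 13.
Insert 990: h=4, slot 4 empty → index 4.
Insert 706: h=9, slot 9 empty → index 9.
Insert 492: h=16, slot 16 empty → index 16.
Insert 530: h=3, slot 3 empty → index 3.
Insert 829: h=13, h2=14, slot 13 occupied → index 10.
Insert 302: h=13, h2=15, slot 13 occupied → index 11.
Insert 287: h=15, slot 15 empty → index 15.
Insert 401: h=10, h2=2, slot 10 occupied → index 12.
Insert 305: h=16, h2=2, slot 16 occupied → index 1.
Table: [., 305, ., 530, 990, ., ., ., ., 706, 829, 302, 401, 659, ., 287, 492]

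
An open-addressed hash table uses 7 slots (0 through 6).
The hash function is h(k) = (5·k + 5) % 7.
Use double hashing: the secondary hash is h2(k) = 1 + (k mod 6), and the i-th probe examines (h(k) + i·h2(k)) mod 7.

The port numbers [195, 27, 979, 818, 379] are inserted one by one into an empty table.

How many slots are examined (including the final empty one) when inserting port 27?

2

Insert 195: h=0, slot 0 empty -> index 0.
Insert 27: h=0, h2=4, slot 0 occupied -> index 4.
Insert 979: h=0, h2=2, slot 0 occupied -> index 2.
Insert 818: h=0, h2=3, slot 0 occupied -> index 3.
Insert 379: h=3, h2=2, slot 3 occupied -> index 5.
Table: [195, ., 979, 818, 27, 379, .]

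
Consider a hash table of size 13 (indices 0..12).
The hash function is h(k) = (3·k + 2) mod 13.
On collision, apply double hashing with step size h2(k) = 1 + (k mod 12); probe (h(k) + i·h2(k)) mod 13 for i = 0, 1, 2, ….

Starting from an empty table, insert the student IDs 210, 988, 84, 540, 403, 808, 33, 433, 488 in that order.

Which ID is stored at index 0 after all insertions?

210: h=8 => slot 8
988: h=2 => slot 2
84: h=7 => slot 7
540: h=10 => slot 10
403: h=2, h2=8, probe 2,10,5 => slot 5
808: h=8, h2=5, probe 8,0 => slot 0
33: h=10, h2=10, probe 10,7,4 => slot 4
433: h=1 => slot 1
488: h=10, h2=9, probe 10,6 => slot 6
Table: [808, 433, 988, ∅, 33, 403, 488, 84, 210, ∅, 540, ∅, ∅]

808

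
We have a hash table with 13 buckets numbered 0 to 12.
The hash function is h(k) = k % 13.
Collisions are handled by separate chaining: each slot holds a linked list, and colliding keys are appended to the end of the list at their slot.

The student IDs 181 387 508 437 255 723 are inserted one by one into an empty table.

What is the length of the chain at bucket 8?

Insert 181: h=12, bucket 12 empty -> new chain.
Insert 387: h=10, bucket 10 empty -> new chain.
Insert 508: h=1, bucket 1 empty -> new chain.
Insert 437: h=8, bucket 8 empty -> new chain.
Insert 255: h=8, bucket 8 nonempty -> append to chain.
Insert 723: h=8, bucket 8 nonempty -> append to chain.
Final buckets:
0: —
1: 508
2: —
3: —
4: —
5: —
6: —
7: —
8: 437 -> 255 -> 723
9: —
10: 387
11: —
12: 181

3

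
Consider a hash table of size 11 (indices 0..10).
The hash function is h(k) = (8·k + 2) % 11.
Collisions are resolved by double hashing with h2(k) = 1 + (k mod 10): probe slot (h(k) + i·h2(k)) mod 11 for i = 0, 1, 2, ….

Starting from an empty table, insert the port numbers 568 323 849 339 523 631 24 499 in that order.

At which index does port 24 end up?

568: h=3 -> slot 3
323: h=1 -> slot 1
849: h=7 -> slot 7
339: h=8 -> slot 8
523: h=6 -> slot 6
631: h=1, h2=2, probe 1,3,5 -> slot 5
24: h=7, h2=5, probe 7,1,6,0 -> slot 0
499: h=1, h2=10, probe 1,0,10 -> slot 10
Table: [24, 323, —, 568, —, 631, 523, 849, 339, —, 499]

0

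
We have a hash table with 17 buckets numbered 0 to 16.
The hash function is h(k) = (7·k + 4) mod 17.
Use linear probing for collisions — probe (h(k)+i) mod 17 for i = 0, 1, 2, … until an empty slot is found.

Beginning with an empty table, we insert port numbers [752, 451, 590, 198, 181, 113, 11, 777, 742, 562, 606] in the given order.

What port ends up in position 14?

752: h=15 => slot 15
451: h=16 => slot 16
590: h=3 => slot 3
198: h=13 => slot 13
181: h=13, probe 13,14 => slot 14
113: h=13, probe 13,14,15,16,0 => slot 0
11: h=13, probe 13,14,15,16,0,1 => slot 1
777: h=3, probe 3,4 => slot 4
742: h=13, probe 13,14,15,16,0,1,2 => slot 2
562: h=11 => slot 11
606: h=13, probe 13,14,15,16,0,1,2,3,4,5 => slot 5
Table: [113, 11, 742, 590, 777, 606, ∅, ∅, ∅, ∅, ∅, 562, ∅, 198, 181, 752, 451]

181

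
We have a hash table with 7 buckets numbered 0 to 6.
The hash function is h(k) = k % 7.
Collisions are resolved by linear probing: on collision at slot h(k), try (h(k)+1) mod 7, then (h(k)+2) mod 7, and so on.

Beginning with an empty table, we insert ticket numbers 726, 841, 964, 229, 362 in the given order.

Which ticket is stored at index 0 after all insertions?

726 hashes to 5; slot 5 is free → place at 5.
841 hashes to 1; slot 1 is free → place at 1.
964 hashes to 5; 5 taken → place at 6.
229 hashes to 5; 5,6 taken → place at 0.
362 hashes to 5; 5,6,0,1 taken → place at 2.
Table: [229, 841, 362, —, —, 726, 964]

229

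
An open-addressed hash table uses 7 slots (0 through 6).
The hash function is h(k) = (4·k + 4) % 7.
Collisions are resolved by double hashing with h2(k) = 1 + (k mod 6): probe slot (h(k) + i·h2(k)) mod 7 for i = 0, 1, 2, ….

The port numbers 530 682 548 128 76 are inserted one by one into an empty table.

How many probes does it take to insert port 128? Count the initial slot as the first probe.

2

530 hashes to 3; slot 3 is free -> place at 3.
682 hashes to 2; slot 2 is free -> place at 2.
548 hashes to 5; slot 5 is free -> place at 5.
128 hashes to 5, h2=3; 5 taken -> place at 1.
76 hashes to 0; slot 0 is free -> place at 0.
Table: [76, 128, 682, 530, _, 548, _]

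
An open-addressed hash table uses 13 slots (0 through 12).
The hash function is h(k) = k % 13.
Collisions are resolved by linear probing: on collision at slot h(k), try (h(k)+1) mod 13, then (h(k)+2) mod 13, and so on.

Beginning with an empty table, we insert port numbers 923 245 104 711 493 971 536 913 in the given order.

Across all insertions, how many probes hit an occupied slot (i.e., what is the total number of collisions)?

3

923: h=0 → slot 0
245: h=11 → slot 11
104: h=0, probe 0,1 → slot 1
711: h=9 → slot 9
493: h=12 → slot 12
971: h=9, probe 9,10 → slot 10
536: h=3 → slot 3
913: h=3, probe 3,4 → slot 4
Table: [923, 104, -, 536, 913, -, -, -, -, 711, 971, 245, 493]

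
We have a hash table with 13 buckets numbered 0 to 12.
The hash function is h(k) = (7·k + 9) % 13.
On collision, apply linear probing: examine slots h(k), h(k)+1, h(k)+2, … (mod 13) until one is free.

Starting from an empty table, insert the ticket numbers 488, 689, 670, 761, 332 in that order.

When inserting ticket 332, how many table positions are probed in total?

488: h=6 -> slot 6
689: h=9 -> slot 9
670: h=6, probe 6,7 -> slot 7
761: h=6, probe 6,7,8 -> slot 8
332: h=6, probe 6,7,8,9,10 -> slot 10
Table: [∅, ∅, ∅, ∅, ∅, ∅, 488, 670, 761, 689, 332, ∅, ∅]

5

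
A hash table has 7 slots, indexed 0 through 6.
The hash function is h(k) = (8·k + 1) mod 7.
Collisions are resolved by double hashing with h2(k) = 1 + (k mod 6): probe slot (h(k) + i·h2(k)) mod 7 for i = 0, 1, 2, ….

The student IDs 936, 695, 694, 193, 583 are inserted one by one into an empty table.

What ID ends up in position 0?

583

Insert 936: h=6, slot 6 empty → index 6.
Insert 695: h=3, slot 3 empty → index 3.
Insert 694: h=2, slot 2 empty → index 2.
Insert 193: h=5, slot 5 empty → index 5.
Insert 583: h=3, h2=2, slots 3,5 occupied → index 0.
Table: [583, —, 694, 695, —, 193, 936]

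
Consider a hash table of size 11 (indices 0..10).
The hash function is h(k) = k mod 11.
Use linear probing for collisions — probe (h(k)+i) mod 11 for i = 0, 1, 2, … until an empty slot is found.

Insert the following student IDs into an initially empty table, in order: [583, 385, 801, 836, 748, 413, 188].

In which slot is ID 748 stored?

3

583 hashes to 0; slot 0 is free => place at 0.
385 hashes to 0; 0 taken => place at 1.
801 hashes to 9; slot 9 is free => place at 9.
836 hashes to 0; 0,1 taken => place at 2.
748 hashes to 0; 0,1,2 taken => place at 3.
413 hashes to 6; slot 6 is free => place at 6.
188 hashes to 1; 1,2,3 taken => place at 4.
Table: [583, 385, 836, 748, 188, _, 413, _, _, 801, _]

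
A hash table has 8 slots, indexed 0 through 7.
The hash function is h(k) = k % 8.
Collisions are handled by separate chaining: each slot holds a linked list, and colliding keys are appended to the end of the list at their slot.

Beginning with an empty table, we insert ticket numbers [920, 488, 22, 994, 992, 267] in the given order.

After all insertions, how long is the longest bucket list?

920 -> bucket 0
488 -> bucket 0 (collision)
22 -> bucket 6
994 -> bucket 2
992 -> bucket 0 (collision)
267 -> bucket 3
Final buckets:
0: 920 -> 488 -> 992
1: ∅
2: 994
3: 267
4: ∅
5: ∅
6: 22
7: ∅

3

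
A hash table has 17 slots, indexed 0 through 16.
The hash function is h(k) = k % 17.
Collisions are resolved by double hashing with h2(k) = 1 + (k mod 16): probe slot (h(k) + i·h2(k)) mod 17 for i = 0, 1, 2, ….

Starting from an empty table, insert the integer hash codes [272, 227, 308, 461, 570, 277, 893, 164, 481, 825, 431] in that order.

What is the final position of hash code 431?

272: h=0 → slot 0
227: h=6 → slot 6
308: h=2 → slot 2
461: h=2, h2=14, probe 2,16 → slot 16
570: h=9 → slot 9
277: h=5 → slot 5
893: h=9, h2=14, probe 9,6,3 → slot 3
164: h=11 → slot 11
481: h=5, h2=2, probe 5,7 → slot 7
825: h=9, h2=10, probe 9,2,12 → slot 12
431: h=6, h2=16, probe 6,5,4 → slot 4
Table: [272, ∅, 308, 893, 431, 277, 227, 481, ∅, 570, ∅, 164, 825, ∅, ∅, ∅, 461]

4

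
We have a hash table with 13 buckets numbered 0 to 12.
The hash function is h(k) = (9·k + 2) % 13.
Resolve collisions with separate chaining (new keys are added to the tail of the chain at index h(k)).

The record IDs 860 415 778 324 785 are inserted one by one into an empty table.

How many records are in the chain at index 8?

860 -> bucket 7
415 -> bucket 6
778 -> bucket 10
324 -> bucket 6 (collision)
785 -> bucket 8
Final buckets:
0: ∅
1: ∅
2: ∅
3: ∅
4: ∅
5: ∅
6: 415 -> 324
7: 860
8: 785
9: ∅
10: 778
11: ∅
12: ∅

1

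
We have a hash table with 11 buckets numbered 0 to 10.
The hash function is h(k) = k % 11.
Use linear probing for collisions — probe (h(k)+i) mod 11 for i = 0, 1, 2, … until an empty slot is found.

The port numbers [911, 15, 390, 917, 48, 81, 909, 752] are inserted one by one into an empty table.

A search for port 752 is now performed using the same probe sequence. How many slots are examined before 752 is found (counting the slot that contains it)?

911 hashes to 9; slot 9 is free => place at 9.
15 hashes to 4; slot 4 is free => place at 4.
390 hashes to 5; slot 5 is free => place at 5.
917 hashes to 4; 4,5 taken => place at 6.
48 hashes to 4; 4,5,6 taken => place at 7.
81 hashes to 4; 4,5,6,7 taken => place at 8.
909 hashes to 7; 7,8,9 taken => place at 10.
752 hashes to 4; 4,5,6,7,8,9,10 taken => place at 0.
Table: [752, —, —, —, 15, 390, 917, 48, 81, 911, 909]
Lookup 752: h=4, probe 4,5,6,7,8,9,10,0 → found at 0.

8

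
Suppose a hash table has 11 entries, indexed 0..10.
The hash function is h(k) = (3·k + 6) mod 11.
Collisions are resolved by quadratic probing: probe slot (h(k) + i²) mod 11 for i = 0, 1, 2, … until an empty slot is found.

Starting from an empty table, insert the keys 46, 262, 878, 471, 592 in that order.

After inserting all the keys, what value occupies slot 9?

Insert 46: h=1, slot 1 empty -> index 1.
Insert 262: h=0, slot 0 empty -> index 0.
Insert 878: h=0, slots 0,1 occupied -> index 4.
Insert 471: h=0, slots 0,1,4 occupied -> index 9.
Insert 592: h=0, slots 0,1,4,9 occupied -> index 5.
Table: [262, 46, -, -, 878, 592, -, -, -, 471, -]

471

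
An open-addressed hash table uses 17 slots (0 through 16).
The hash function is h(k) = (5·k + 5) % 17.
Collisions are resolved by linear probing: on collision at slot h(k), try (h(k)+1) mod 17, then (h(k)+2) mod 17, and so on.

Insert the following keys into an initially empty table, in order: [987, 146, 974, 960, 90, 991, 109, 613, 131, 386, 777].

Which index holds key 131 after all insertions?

16

987: h=10 -> slot 10
146: h=4 -> slot 4
974: h=13 -> slot 13
960: h=11 -> slot 11
90: h=13, probe 13,14 -> slot 14
991: h=13, probe 13,14,15 -> slot 15
109: h=6 -> slot 6
613: h=10, probe 10,11,12 -> slot 12
131: h=14, probe 14,15,16 -> slot 16
386: h=14, probe 14,15,16,0 -> slot 0
777: h=14, probe 14,15,16,0,1 -> slot 1
Table: [386, 777, _, _, 146, _, 109, _, _, _, 987, 960, 613, 974, 90, 991, 131]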